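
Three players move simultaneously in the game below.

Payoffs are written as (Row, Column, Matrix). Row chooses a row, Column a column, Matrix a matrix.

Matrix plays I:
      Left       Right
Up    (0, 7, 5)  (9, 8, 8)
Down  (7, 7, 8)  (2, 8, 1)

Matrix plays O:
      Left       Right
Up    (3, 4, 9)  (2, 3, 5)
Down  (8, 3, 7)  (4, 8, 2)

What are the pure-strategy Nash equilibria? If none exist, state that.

(Up, Right, I); (Down, Right, O)

Row against (Left, I): payoffs 0, 7 → best response Down.
Row against (Left, O): payoffs 3, 8 → best response Down.
Row against (Right, I): payoffs 9, 2 → best response Up.
Row against (Right, O): payoffs 2, 4 → best response Down.
Column against (Up, I): payoffs 7, 8 → best response Right.
Column against (Up, O): payoffs 4, 3 → best response Left.
Column against (Down, I): payoffs 7, 8 → best response Right.
Column against (Down, O): payoffs 3, 8 → best response Right.
Matrix against (Up, Left): payoffs 5, 9 → best response O.
Matrix against (Up, Right): payoffs 8, 5 → best response I.
Matrix against (Down, Left): payoffs 8, 7 → best response I.
Matrix against (Down, Right): payoffs 1, 2 → best response O.
Mutual best responses: (Up, Right, I); (Down, Right, O).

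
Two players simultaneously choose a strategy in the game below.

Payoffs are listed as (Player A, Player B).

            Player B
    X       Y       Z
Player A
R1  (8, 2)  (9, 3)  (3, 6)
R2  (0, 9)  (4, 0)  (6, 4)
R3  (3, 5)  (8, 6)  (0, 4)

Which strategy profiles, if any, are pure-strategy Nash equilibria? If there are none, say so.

Player A against X: payoffs 8, 0, 3 → best response R1.
Player A against Y: payoffs 9, 4, 8 → best response R1.
Player A against Z: payoffs 3, 6, 0 → best response R2.
Player B against R1: payoffs 2, 3, 6 → best response Z.
Player B against R2: payoffs 9, 0, 4 → best response X.
Player B against R3: payoffs 5, 6, 4 → best response Y.
No profile is a mutual best response for all players.

This game has no pure Nash equilibrium.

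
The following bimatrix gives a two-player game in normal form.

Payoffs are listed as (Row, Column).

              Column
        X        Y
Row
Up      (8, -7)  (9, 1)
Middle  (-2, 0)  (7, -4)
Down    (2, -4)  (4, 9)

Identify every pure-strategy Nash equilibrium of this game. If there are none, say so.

(Up, Y)

(Up, X): Column can switch to Y (-7 → 1). Not NE.
(Up, Y): Row gets 9, best alternative 7; Column gets 1, best alternative -7. No profitable deviation — NE.
(Middle, X): Row can switch to Up (-2 → 8). Not NE.
(Middle, Y): Row can switch to Up (7 → 9). Not NE.
(Down, X): Row can switch to Up (2 → 8). Not NE.
(Down, Y): Row can switch to Up (4 → 9). Not NE.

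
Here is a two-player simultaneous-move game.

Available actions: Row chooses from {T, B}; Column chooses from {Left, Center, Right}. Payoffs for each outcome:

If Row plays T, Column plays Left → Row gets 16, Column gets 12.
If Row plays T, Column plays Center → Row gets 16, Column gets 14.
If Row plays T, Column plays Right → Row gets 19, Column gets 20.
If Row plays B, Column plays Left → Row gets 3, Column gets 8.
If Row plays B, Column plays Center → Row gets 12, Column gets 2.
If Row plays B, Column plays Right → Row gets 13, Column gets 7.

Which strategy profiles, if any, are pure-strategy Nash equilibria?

For each player, find the best response to each opponent profile; mutual best responses are the pure NE.
Row against Left: payoffs 16, 3 → best response T.
Row against Center: payoffs 16, 12 → best response T.
Row against Right: payoffs 19, 13 → best response T.
Column against T: payoffs 12, 14, 20 → best response Right.
Column against B: payoffs 8, 2, 7 → best response Left.
Mutual best responses: (T, Right).

(T, Right)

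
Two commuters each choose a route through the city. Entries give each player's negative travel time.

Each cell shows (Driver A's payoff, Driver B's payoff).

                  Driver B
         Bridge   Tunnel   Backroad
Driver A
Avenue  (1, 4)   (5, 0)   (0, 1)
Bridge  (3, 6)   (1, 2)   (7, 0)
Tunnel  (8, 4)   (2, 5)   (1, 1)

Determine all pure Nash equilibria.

(Avenue, Bridge): Driver A can switch to Bridge (1 → 3). Not NE.
(Avenue, Tunnel): Driver B can switch to Bridge (0 → 4). Not NE.
(Avenue, Backroad): Driver A can switch to Bridge (0 → 7). Not NE.
(Bridge, Bridge): Driver A can switch to Tunnel (3 → 8). Not NE.
(Bridge, Tunnel): Driver A can switch to Avenue (1 → 5). Not NE.
(Bridge, Backroad): Driver B can switch to Bridge (0 → 6). Not NE.
(The remaining 3 profiles each have a profitable deviation by the same check.)

This game has no pure Nash equilibrium.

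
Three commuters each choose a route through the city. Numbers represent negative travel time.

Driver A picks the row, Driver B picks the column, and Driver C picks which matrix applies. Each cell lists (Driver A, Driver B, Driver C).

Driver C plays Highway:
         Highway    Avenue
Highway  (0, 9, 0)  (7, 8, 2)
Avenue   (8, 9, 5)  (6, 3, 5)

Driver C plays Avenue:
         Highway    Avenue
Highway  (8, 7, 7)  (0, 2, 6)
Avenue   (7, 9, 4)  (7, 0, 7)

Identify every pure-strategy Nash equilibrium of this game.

The pure Nash equilibria are (Highway, Highway, Avenue), (Avenue, Highway, Highway).

Driver A against (Highway, Highway): payoffs 0, 8 → best response Avenue.
Driver A against (Highway, Avenue): payoffs 8, 7 → best response Highway.
Driver A against (Avenue, Highway): payoffs 7, 6 → best response Highway.
Driver A against (Avenue, Avenue): payoffs 0, 7 → best response Avenue.
Driver B against (Highway, Highway): payoffs 9, 8 → best response Highway.
Driver B against (Highway, Avenue): payoffs 7, 2 → best response Highway.
Driver B against (Avenue, Highway): payoffs 9, 3 → best response Highway.
Driver B against (Avenue, Avenue): payoffs 9, 0 → best response Highway.
Driver C against (Highway, Highway): payoffs 0, 7 → best response Avenue.
Driver C against (Highway, Avenue): payoffs 2, 6 → best response Avenue.
Driver C against (Avenue, Highway): payoffs 5, 4 → best response Highway.
Driver C against (Avenue, Avenue): payoffs 5, 7 → best response Avenue.
Mutual best responses: (Highway, Highway, Avenue); (Avenue, Highway, Highway).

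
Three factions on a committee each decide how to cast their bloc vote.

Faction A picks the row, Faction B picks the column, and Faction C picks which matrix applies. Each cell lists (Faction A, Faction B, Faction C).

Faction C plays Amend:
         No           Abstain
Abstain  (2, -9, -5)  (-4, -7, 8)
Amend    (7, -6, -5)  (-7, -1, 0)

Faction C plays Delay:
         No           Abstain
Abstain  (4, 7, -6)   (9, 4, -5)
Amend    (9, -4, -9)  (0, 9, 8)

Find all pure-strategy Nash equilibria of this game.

The unique pure-strategy Nash equilibrium is (Abstain, Abstain, Amend).

Faction A against (No, Amend): payoffs 2, 7 → best response Amend.
Faction A against (No, Delay): payoffs 4, 9 → best response Amend.
Faction A against (Abstain, Amend): payoffs -4, -7 → best response Abstain.
Faction A against (Abstain, Delay): payoffs 9, 0 → best response Abstain.
Faction B against (Abstain, Amend): payoffs -9, -7 → best response Abstain.
Faction B against (Abstain, Delay): payoffs 7, 4 → best response No.
Faction B against (Amend, Amend): payoffs -6, -1 → best response Abstain.
Faction B against (Amend, Delay): payoffs -4, 9 → best response Abstain.
Faction C against (Abstain, No): payoffs -5, -6 → best response Amend.
Faction C against (Abstain, Abstain): payoffs 8, -5 → best response Amend.
Faction C against (Amend, No): payoffs -5, -9 → best response Amend.
Faction C against (Amend, Abstain): payoffs 0, 8 → best response Delay.
Mutual best responses: (Abstain, Abstain, Amend).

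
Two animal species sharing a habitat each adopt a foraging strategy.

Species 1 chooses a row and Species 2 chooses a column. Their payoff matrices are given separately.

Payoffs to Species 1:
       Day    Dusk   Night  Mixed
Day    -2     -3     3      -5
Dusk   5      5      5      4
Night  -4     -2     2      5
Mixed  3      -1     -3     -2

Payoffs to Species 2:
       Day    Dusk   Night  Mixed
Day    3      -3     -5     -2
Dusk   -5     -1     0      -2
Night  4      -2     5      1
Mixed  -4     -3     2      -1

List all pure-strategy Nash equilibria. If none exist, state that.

Pure NE: (Dusk, Night)

(Day, Day): Species 1 can switch to Dusk (-2 → 5). Not NE.
(Day, Dusk): Species 1 can switch to Dusk (-3 → 5). Not NE.
(Day, Night): Species 1 can switch to Dusk (3 → 5). Not NE.
(Day, Mixed): Species 1 can switch to Dusk (-5 → 4). Not NE.
(Dusk, Day): Species 2 can switch to Dusk (-5 → -1). Not NE.
(Dusk, Dusk): Species 2 can switch to Night (-1 → 0). Not NE.
(Dusk, Night): Species 1 gets 5, best alternative 3; Species 2 gets 0, best alternative -1. No profitable deviation — NE.
(The remaining 9 profiles each have a profitable deviation by the same check.)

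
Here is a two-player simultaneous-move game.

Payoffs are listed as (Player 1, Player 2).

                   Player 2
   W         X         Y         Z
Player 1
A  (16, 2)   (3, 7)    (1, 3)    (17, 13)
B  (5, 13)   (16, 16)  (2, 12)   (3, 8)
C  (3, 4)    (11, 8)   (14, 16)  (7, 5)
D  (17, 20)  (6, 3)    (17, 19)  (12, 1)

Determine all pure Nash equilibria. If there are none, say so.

(A, W): Player 1 can switch to D (16 → 17). Not NE.
(A, X): Player 1 can switch to B (3 → 16). Not NE.
(A, Y): Player 1 can switch to B (1 → 2). Not NE.
(A, Z): Player 1 gets 17, best alternative 12; Player 2 gets 13, best alternative 7. No profitable deviation — NE.
(B, W): Player 1 can switch to A (5 → 16). Not NE.
(B, X): Player 1 gets 16, best alternative 11; Player 2 gets 16, best alternative 13. No profitable deviation — NE.
(B, Y): Player 1 can switch to C (2 → 14). Not NE.
(B, Z): Player 1 can switch to A (3 → 17). Not NE.
(C, W): Player 1 can switch to A (3 → 16). Not NE.
(C, X): Player 1 can switch to B (11 → 16). Not NE.
(C, Y): Player 1 can switch to D (14 → 17). Not NE.
(C, Z): Player 1 can switch to A (7 → 17). Not NE.
(D, W): Player 1 gets 17, best alternative 16; Player 2 gets 20, best alternative 19. No profitable deviation — NE.
(The remaining 3 profiles each have a profitable deviation by the same check.)

(A, Z) and (B, X) and (D, W)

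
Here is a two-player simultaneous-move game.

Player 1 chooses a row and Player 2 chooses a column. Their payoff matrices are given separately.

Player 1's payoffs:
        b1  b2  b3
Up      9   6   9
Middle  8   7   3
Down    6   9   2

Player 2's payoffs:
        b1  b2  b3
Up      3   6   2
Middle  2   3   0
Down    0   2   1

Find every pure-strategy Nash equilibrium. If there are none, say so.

(Up, b1): Player 2 can switch to b2 (3 → 6). Not NE.
(Up, b2): Player 1 can switch to Middle (6 → 7). Not NE.
(Up, b3): Player 2 can switch to b1 (2 → 3). Not NE.
(Middle, b1): Player 1 can switch to Up (8 → 9). Not NE.
(Middle, b2): Player 1 can switch to Down (7 → 9). Not NE.
(Middle, b3): Player 1 can switch to Up (3 → 9). Not NE.
(Down, b1): Player 1 can switch to Up (6 → 9). Not NE.
(Down, b2): Player 1 gets 9, best alternative 7; Player 2 gets 2, best alternative 1. No profitable deviation — NE.
(Down, b3): Player 1 can switch to Up (2 → 9). Not NE.

(Down, b2)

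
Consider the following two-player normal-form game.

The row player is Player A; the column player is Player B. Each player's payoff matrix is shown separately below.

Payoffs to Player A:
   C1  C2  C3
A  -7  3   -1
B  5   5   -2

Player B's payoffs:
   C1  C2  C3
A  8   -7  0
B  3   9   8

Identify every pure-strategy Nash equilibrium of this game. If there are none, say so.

(B, C2)

Player A against C1: payoffs -7, 5 → best response B.
Player A against C2: payoffs 3, 5 → best response B.
Player A against C3: payoffs -1, -2 → best response A.
Player B against A: payoffs 8, -7, 0 → best response C1.
Player B against B: payoffs 3, 9, 8 → best response C2.
Mutual best responses: (B, C2).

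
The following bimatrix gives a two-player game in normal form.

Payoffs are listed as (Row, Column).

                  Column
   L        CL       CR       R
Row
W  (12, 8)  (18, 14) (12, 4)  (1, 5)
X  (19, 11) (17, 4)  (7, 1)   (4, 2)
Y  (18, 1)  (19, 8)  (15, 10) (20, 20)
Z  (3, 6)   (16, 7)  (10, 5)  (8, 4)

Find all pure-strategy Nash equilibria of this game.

The pure Nash equilibria are (X, L) and (Y, R).

Check each profile: it is a Nash equilibrium iff no player can strictly gain by switching unilaterally.
(W, L): Row can switch to X (12 → 19). Not NE.
(W, CL): Row can switch to Y (18 → 19). Not NE.
(W, CR): Row can switch to Y (12 → 15). Not NE.
(W, R): Row can switch to X (1 → 4). Not NE.
(X, L): Row gets 19, best alternative 18; Column gets 11, best alternative 4. No profitable deviation — NE.
(X, CL): Row can switch to W (17 → 18). Not NE.
(X, CR): Row can switch to W (7 → 12). Not NE.
(Y, R): Row gets 20, best alternative 8; Column gets 20, best alternative 10. No profitable deviation — NE.
(The remaining 8 profiles each have a profitable deviation by the same check.)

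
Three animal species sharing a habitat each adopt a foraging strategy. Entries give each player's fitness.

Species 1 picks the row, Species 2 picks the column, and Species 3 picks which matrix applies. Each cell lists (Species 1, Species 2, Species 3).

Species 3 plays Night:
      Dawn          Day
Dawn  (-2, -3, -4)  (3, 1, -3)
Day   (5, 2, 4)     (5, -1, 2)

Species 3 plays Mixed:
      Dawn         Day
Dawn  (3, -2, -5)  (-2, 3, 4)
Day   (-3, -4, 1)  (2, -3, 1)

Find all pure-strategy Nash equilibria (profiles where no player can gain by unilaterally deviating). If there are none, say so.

(Day, Dawn, Night)

(Dawn, Dawn, Night): Species 1 can switch to Day (-2 → 5). Not NE.
(Dawn, Dawn, Mixed): Species 2 can switch to Day (-2 → 3). Not NE.
(Dawn, Day, Night): Species 1 can switch to Day (3 → 5). Not NE.
(Dawn, Day, Mixed): Species 1 can switch to Day (-2 → 2). Not NE.
(Day, Dawn, Night): Species 1 gets 5, best alternative -2; Species 2 gets 2, best alternative -1; Species 3 gets 4, best alternative 1. No profitable deviation — NE.
(Day, Dawn, Mixed): Species 1 can switch to Dawn (-3 → 3). Not NE.
(Day, Day, Night): Species 2 can switch to Dawn (-1 → 2). Not NE.
(Day, Day, Mixed): Species 3 can switch to Night (1 → 2). Not NE.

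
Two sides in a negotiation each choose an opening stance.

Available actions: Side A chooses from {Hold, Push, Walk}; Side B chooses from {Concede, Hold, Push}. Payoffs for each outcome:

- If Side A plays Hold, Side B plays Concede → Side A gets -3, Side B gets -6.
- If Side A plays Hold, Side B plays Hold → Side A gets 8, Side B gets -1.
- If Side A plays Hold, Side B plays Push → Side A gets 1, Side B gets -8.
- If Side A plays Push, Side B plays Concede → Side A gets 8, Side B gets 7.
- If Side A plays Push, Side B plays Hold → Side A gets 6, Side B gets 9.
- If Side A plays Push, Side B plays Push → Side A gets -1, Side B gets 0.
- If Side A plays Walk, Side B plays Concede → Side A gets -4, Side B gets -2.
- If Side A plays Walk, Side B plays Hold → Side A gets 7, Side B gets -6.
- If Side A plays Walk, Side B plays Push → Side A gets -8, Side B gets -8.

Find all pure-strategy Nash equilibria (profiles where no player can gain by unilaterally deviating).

Pure NE: (Hold, Hold)

(Hold, Concede): Side A can switch to Push (-3 → 8). Not NE.
(Hold, Hold): Side A gets 8, best alternative 7; Side B gets -1, best alternative -6. No profitable deviation — NE.
(Hold, Push): Side B can switch to Concede (-8 → -6). Not NE.
(Push, Concede): Side B can switch to Hold (7 → 9). Not NE.
(Push, Hold): Side A can switch to Hold (6 → 8). Not NE.
(Push, Push): Side A can switch to Hold (-1 → 1). Not NE.
(Walk, Concede): Side A can switch to Hold (-4 → -3). Not NE.
(Walk, Hold): Side A can switch to Hold (7 → 8). Not NE.
(Walk, Push): Side A can switch to Hold (-8 → 1). Not NE.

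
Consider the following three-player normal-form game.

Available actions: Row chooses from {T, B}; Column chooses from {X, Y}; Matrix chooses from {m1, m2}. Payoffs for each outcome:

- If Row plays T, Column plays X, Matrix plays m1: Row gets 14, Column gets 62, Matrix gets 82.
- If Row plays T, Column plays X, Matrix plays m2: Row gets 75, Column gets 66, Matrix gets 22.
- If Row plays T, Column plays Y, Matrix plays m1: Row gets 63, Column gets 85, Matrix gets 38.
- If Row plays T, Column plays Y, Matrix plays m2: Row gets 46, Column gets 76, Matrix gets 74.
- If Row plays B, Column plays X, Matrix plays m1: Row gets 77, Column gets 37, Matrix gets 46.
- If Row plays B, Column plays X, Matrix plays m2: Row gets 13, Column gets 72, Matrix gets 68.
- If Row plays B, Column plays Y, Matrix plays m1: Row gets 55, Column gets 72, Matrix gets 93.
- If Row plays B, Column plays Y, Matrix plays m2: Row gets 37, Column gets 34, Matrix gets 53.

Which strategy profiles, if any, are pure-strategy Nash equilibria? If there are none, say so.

Row against (X, m1): payoffs 14, 77 → best response B.
Row against (X, m2): payoffs 75, 13 → best response T.
Row against (Y, m1): payoffs 63, 55 → best response T.
Row against (Y, m2): payoffs 46, 37 → best response T.
Column against (T, m1): payoffs 62, 85 → best response Y.
Column against (T, m2): payoffs 66, 76 → best response Y.
Column against (B, m1): payoffs 37, 72 → best response Y.
Column against (B, m2): payoffs 72, 34 → best response X.
Matrix against (T, X): payoffs 82, 22 → best response m1.
Matrix against (T, Y): payoffs 38, 74 → best response m2.
Matrix against (B, X): payoffs 46, 68 → best response m2.
Matrix against (B, Y): payoffs 93, 53 → best response m1.
Mutual best responses: (T, Y, m2).

Pure NE: (T, Y, m2)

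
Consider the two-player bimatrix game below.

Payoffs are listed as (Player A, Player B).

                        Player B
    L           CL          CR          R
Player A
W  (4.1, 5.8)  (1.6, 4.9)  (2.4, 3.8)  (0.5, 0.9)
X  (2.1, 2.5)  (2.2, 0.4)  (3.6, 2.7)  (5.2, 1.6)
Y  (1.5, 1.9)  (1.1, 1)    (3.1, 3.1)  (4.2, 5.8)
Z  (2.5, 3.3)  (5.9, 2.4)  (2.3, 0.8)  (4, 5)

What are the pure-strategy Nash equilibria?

(W, L): Player A gets 4.1, best alternative 2.5; Player B gets 5.8, best alternative 4.9. No profitable deviation — NE.
(W, CL): Player A can switch to X (1.6 → 2.2). Not NE.
(W, CR): Player A can switch to X (2.4 → 3.6). Not NE.
(W, R): Player A can switch to X (0.5 → 5.2). Not NE.
(X, L): Player A can switch to W (2.1 → 4.1). Not NE.
(X, CL): Player A can switch to Z (2.2 → 5.9). Not NE.
(X, CR): Player A gets 3.6, best alternative 3.1; Player B gets 2.7, best alternative 2.5. No profitable deviation — NE.
(X, R): Player B can switch to L (1.6 → 2.5). Not NE.
(Y, L): Player A can switch to W (1.5 → 4.1). Not NE.
(Y, CL): Player A can switch to W (1.1 → 1.6). Not NE.
(The remaining 6 profiles each have a profitable deviation by the same check.)

Pure-strategy Nash equilibria: (W, L); (X, CR)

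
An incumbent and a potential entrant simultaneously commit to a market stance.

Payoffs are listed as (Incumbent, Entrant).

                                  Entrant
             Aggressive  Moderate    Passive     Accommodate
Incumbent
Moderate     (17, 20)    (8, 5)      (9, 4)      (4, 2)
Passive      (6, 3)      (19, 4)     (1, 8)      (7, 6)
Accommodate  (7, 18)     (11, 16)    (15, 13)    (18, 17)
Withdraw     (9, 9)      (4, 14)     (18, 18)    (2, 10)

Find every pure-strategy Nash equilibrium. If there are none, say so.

Check each profile: it is a Nash equilibrium iff no player can strictly gain by switching unilaterally.
(Moderate, Aggressive): Incumbent gets 17, best alternative 9; Entrant gets 20, best alternative 5. No profitable deviation — NE.
(Moderate, Moderate): Incumbent can switch to Passive (8 → 19). Not NE.
(Moderate, Passive): Incumbent can switch to Accommodate (9 → 15). Not NE.
(Moderate, Accommodate): Incumbent can switch to Passive (4 → 7). Not NE.
(Passive, Aggressive): Incumbent can switch to Moderate (6 → 17). Not NE.
(Passive, Moderate): Entrant can switch to Passive (4 → 8). Not NE.
(Passive, Passive): Incumbent can switch to Moderate (1 → 9). Not NE.
(Passive, Accommodate): Incumbent can switch to Accommodate (7 → 18). Not NE.
(Accommodate, Aggressive): Incumbent can switch to Moderate (7 → 17). Not NE.
(Accommodate, Moderate): Incumbent can switch to Passive (11 → 19). Not NE.
(Accommodate, Passive): Incumbent can switch to Withdraw (15 → 18). Not NE.
(Accommodate, Accommodate): Entrant can switch to Aggressive (17 → 18). Not NE.
(Withdraw, Aggressive): Incumbent can switch to Moderate (9 → 17). Not NE.
(Withdraw, Passive): Incumbent gets 18, best alternative 15; Entrant gets 18, best alternative 14. No profitable deviation — NE.
(The remaining 2 profiles each have a profitable deviation by the same check.)

(Moderate, Aggressive), (Withdraw, Passive)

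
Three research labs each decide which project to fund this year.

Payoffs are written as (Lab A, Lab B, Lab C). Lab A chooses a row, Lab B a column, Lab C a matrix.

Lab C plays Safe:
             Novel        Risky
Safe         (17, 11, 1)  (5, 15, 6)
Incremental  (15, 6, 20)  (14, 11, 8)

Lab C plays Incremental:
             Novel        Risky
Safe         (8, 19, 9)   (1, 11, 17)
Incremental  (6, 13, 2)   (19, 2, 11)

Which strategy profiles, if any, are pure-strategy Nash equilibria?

(Safe, Novel, Incremental)

(Safe, Novel, Safe): Lab B can switch to Risky (11 → 15). Not NE.
(Safe, Novel, Incremental): Lab A gets 8, best alternative 6; Lab B gets 19, best alternative 11; Lab C gets 9, best alternative 1. No profitable deviation — NE.
(Safe, Risky, Safe): Lab A can switch to Incremental (5 → 14). Not NE.
(Safe, Risky, Incremental): Lab A can switch to Incremental (1 → 19). Not NE.
(Incremental, Novel, Safe): Lab A can switch to Safe (15 → 17). Not NE.
(Incremental, Novel, Incremental): Lab A can switch to Safe (6 → 8). Not NE.
(Incremental, Risky, Safe): Lab C can switch to Incremental (8 → 11). Not NE.
(Incremental, Risky, Incremental): Lab B can switch to Novel (2 → 13). Not NE.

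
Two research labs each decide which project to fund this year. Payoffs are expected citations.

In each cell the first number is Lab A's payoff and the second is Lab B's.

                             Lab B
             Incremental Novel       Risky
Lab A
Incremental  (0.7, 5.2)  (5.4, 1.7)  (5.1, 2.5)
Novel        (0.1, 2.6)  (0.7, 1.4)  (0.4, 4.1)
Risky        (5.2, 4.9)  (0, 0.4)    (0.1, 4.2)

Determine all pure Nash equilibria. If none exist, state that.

(Incremental, Incremental): Lab A can switch to Risky (0.7 → 5.2). Not NE.
(Incremental, Novel): Lab B can switch to Incremental (1.7 → 5.2). Not NE.
(Incremental, Risky): Lab B can switch to Incremental (2.5 → 5.2). Not NE.
(Novel, Incremental): Lab A can switch to Incremental (0.1 → 0.7). Not NE.
(Novel, Novel): Lab A can switch to Incremental (0.7 → 5.4). Not NE.
(Novel, Risky): Lab A can switch to Incremental (0.4 → 5.1). Not NE.
(Risky, Incremental): Lab A gets 5.2, best alternative 0.7; Lab B gets 4.9, best alternative 4.2. No profitable deviation — NE.
(The remaining 2 profiles each have a profitable deviation by the same check.)

Pure NE: (Risky, Incremental)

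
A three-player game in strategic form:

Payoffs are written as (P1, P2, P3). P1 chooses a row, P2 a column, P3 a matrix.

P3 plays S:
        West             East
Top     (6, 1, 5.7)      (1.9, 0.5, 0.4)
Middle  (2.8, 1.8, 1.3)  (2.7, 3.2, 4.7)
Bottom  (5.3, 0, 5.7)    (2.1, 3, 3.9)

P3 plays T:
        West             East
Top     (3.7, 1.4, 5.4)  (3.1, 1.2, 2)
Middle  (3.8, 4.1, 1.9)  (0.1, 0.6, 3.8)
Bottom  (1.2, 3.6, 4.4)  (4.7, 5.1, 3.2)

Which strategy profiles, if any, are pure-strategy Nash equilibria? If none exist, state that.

The pure Nash equilibria are (Top, West, S), (Middle, West, T), (Middle, East, S).

Mark each player's best response to every combination of opponents' strategies; a profile where every player is best-responding is a pure Nash equilibrium.
P1 against (West, S): payoffs 6, 2.8, 5.3 → best response Top.
P1 against (West, T): payoffs 3.7, 3.8, 1.2 → best response Middle.
P1 against (East, S): payoffs 1.9, 2.7, 2.1 → best response Middle.
P1 against (East, T): payoffs 3.1, 0.1, 4.7 → best response Bottom.
P2 against (Top, S): payoffs 1, 0.5 → best response West.
P2 against (Top, T): payoffs 1.4, 1.2 → best response West.
P2 against (Middle, S): payoffs 1.8, 3.2 → best response East.
P2 against (Middle, T): payoffs 4.1, 0.6 → best response West.
P2 against (Bottom, S): payoffs 0, 3 → best response East.
P2 against (Bottom, T): payoffs 3.6, 5.1 → best response East.
P3 against (Top, West): payoffs 5.7, 5.4 → best response S.
P3 against (Top, East): payoffs 0.4, 2 → best response T.
P3 against (Middle, West): payoffs 1.3, 1.9 → best response T.
P3 against (Middle, East): payoffs 4.7, 3.8 → best response S.
P3 against (Bottom, West): payoffs 5.7, 4.4 → best response S.
P3 against (Bottom, East): payoffs 3.9, 3.2 → best response S.
Mutual best responses: (Top, West, S); (Middle, West, T); (Middle, East, S).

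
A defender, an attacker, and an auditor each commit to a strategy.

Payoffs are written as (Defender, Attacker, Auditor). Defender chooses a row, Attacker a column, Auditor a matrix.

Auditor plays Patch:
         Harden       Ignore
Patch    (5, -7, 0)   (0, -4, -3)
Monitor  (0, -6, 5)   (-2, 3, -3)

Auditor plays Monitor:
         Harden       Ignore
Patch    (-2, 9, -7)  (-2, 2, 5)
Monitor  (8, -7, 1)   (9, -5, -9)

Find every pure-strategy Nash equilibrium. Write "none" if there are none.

This game has no pure Nash equilibrium.

Mark each player's best response to every combination of opponents' strategies; a profile where every player is best-responding is a pure Nash equilibrium.
Defender against (Harden, Patch): payoffs 5, 0 → best response Patch.
Defender against (Harden, Monitor): payoffs -2, 8 → best response Monitor.
Defender against (Ignore, Patch): payoffs 0, -2 → best response Patch.
Defender against (Ignore, Monitor): payoffs -2, 9 → best response Monitor.
Attacker against (Patch, Patch): payoffs -7, -4 → best response Ignore.
Attacker against (Patch, Monitor): payoffs 9, 2 → best response Harden.
Attacker against (Monitor, Patch): payoffs -6, 3 → best response Ignore.
Attacker against (Monitor, Monitor): payoffs -7, -5 → best response Ignore.
Auditor against (Patch, Harden): payoffs 0, -7 → best response Patch.
Auditor against (Patch, Ignore): payoffs -3, 5 → best response Monitor.
Auditor against (Monitor, Harden): payoffs 5, 1 → best response Patch.
Auditor against (Monitor, Ignore): payoffs -3, -9 → best response Patch.
No profile is a mutual best response for all players.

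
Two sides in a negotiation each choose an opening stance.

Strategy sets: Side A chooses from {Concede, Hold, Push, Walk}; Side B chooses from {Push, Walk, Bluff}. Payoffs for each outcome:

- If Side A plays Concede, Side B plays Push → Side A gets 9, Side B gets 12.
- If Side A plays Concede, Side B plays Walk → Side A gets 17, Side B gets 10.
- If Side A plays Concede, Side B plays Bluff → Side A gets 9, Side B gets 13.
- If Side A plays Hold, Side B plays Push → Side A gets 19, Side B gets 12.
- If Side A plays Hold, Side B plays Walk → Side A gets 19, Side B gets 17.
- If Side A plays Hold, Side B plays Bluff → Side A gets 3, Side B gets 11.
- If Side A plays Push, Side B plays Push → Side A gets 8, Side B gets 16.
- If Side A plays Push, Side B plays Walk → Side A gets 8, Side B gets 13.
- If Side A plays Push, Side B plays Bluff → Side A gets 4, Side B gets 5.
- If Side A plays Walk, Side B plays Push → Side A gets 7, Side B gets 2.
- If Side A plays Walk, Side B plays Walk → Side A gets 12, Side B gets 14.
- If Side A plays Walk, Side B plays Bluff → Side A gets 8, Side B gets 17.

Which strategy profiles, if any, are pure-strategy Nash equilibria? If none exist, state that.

(Concede, Bluff), (Hold, Walk)

Mark each player's best response to every combination of opponents' strategies; a profile where every player is best-responding is a pure Nash equilibrium.
Side A against Push: payoffs 9, 19, 8, 7 → best response Hold.
Side A against Walk: payoffs 17, 19, 8, 12 → best response Hold.
Side A against Bluff: payoffs 9, 3, 4, 8 → best response Concede.
Side B against Concede: payoffs 12, 10, 13 → best response Bluff.
Side B against Hold: payoffs 12, 17, 11 → best response Walk.
Side B against Push: payoffs 16, 13, 5 → best response Push.
Side B against Walk: payoffs 2, 14, 17 → best response Bluff.
Mutual best responses: (Concede, Bluff); (Hold, Walk).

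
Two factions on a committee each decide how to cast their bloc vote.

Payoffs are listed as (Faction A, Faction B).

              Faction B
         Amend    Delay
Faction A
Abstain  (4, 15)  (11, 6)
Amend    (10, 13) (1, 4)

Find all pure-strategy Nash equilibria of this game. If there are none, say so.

Pure NE: (Amend, Amend)

(Abstain, Amend): Faction A can switch to Amend (4 → 10). Not NE.
(Abstain, Delay): Faction B can switch to Amend (6 → 15). Not NE.
(Amend, Amend): Faction A gets 10, best alternative 4; Faction B gets 13, best alternative 4. No profitable deviation — NE.
(Amend, Delay): Faction A can switch to Abstain (1 → 11). Not NE.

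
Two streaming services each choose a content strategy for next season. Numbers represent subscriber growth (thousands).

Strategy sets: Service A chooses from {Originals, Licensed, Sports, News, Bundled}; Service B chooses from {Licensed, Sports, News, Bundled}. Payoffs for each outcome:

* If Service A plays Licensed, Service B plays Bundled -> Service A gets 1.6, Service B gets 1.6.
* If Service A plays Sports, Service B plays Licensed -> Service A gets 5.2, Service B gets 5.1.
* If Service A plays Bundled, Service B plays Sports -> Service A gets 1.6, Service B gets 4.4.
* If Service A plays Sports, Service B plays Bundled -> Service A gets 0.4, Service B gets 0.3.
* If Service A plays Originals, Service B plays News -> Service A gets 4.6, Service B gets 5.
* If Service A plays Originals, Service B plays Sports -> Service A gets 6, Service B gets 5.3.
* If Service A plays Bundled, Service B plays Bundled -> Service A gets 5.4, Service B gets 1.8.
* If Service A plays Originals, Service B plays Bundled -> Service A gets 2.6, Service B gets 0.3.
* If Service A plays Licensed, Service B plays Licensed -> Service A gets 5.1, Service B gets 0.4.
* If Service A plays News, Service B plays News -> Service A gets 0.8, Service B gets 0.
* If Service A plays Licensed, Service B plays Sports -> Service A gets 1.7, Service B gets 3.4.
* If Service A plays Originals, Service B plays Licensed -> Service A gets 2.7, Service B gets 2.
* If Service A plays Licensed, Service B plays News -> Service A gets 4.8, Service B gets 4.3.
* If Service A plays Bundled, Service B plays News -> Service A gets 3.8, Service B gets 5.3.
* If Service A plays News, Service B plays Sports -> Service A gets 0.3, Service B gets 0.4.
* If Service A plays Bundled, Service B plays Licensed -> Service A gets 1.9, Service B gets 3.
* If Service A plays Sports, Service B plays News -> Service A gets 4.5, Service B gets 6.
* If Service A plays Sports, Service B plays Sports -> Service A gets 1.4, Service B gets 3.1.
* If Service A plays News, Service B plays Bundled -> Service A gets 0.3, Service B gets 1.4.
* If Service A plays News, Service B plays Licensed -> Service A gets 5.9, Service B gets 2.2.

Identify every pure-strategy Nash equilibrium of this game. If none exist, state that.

Service A against Licensed: payoffs 2.7, 5.1, 5.2, 5.9, 1.9 → best response News.
Service A against Sports: payoffs 6, 1.7, 1.4, 0.3, 1.6 → best response Originals.
Service A against News: payoffs 4.6, 4.8, 4.5, 0.8, 3.8 → best response Licensed.
Service A against Bundled: payoffs 2.6, 1.6, 0.4, 0.3, 5.4 → best response Bundled.
Service B against Originals: payoffs 2, 5.3, 5, 0.3 → best response Sports.
Service B against Licensed: payoffs 0.4, 3.4, 4.3, 1.6 → best response News.
Service B against Sports: payoffs 5.1, 3.1, 6, 0.3 → best response News.
Service B against News: payoffs 2.2, 0.4, 0, 1.4 → best response Licensed.
Service B against Bundled: payoffs 3, 4.4, 5.3, 1.8 → best response News.
Mutual best responses: (Originals, Sports); (Licensed, News); (News, Licensed).

Pure-strategy Nash equilibria: (Originals, Sports) and (Licensed, News) and (News, Licensed)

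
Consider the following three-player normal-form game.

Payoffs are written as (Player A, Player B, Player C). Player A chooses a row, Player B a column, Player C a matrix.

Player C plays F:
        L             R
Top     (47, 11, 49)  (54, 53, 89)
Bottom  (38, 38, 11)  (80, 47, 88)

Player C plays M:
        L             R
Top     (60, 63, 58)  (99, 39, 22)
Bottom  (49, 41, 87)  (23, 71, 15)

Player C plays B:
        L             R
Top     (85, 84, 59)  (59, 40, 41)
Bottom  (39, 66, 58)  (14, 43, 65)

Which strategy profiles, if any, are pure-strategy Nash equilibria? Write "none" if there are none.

Player A against (L, F): payoffs 47, 38 → best response Top.
Player A against (L, M): payoffs 60, 49 → best response Top.
Player A against (L, B): payoffs 85, 39 → best response Top.
Player A against (R, F): payoffs 54, 80 → best response Bottom.
Player A against (R, M): payoffs 99, 23 → best response Top.
Player A against (R, B): payoffs 59, 14 → best response Top.
Player B against (Top, F): payoffs 11, 53 → best response R.
Player B against (Top, M): payoffs 63, 39 → best response L.
Player B against (Top, B): payoffs 84, 40 → best response L.
Player B against (Bottom, F): payoffs 38, 47 → best response R.
Player B against (Bottom, M): payoffs 41, 71 → best response R.
Player B against (Bottom, B): payoffs 66, 43 → best response L.
Player C against (Top, L): payoffs 49, 58, 59 → best response B.
Player C against (Top, R): payoffs 89, 22, 41 → best response F.
Player C against (Bottom, L): payoffs 11, 87, 58 → best response M.
Player C against (Bottom, R): payoffs 88, 15, 65 → best response F.
Mutual best responses: (Top, L, B); (Bottom, R, F).

(Top, L, B); (Bottom, R, F)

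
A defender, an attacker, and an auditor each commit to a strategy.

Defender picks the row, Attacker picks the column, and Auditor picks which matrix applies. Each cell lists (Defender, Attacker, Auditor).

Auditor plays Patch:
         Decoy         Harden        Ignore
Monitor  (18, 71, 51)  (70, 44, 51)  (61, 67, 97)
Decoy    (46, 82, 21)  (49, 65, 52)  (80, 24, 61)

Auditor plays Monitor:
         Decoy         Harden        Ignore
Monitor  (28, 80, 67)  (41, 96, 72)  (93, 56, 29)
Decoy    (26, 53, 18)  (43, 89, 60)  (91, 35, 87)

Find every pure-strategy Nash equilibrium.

Defender against (Decoy, Patch): payoffs 18, 46 → best response Decoy.
Defender against (Decoy, Monitor): payoffs 28, 26 → best response Monitor.
Defender against (Harden, Patch): payoffs 70, 49 → best response Monitor.
Defender against (Harden, Monitor): payoffs 41, 43 → best response Decoy.
Defender against (Ignore, Patch): payoffs 61, 80 → best response Decoy.
Defender against (Ignore, Monitor): payoffs 93, 91 → best response Monitor.
Attacker against (Monitor, Patch): payoffs 71, 44, 67 → best response Decoy.
Attacker against (Monitor, Monitor): payoffs 80, 96, 56 → best response Harden.
Attacker against (Decoy, Patch): payoffs 82, 65, 24 → best response Decoy.
Attacker against (Decoy, Monitor): payoffs 53, 89, 35 → best response Harden.
Auditor against (Monitor, Decoy): payoffs 51, 67 → best response Monitor.
Auditor against (Monitor, Harden): payoffs 51, 72 → best response Monitor.
Auditor against (Monitor, Ignore): payoffs 97, 29 → best response Patch.
Auditor against (Decoy, Decoy): payoffs 21, 18 → best response Patch.
Auditor against (Decoy, Harden): payoffs 52, 60 → best response Monitor.
Auditor against (Decoy, Ignore): payoffs 61, 87 → best response Monitor.
Mutual best responses: (Decoy, Decoy, Patch); (Decoy, Harden, Monitor).

Pure-strategy Nash equilibria: (Decoy, Decoy, Patch) and (Decoy, Harden, Monitor)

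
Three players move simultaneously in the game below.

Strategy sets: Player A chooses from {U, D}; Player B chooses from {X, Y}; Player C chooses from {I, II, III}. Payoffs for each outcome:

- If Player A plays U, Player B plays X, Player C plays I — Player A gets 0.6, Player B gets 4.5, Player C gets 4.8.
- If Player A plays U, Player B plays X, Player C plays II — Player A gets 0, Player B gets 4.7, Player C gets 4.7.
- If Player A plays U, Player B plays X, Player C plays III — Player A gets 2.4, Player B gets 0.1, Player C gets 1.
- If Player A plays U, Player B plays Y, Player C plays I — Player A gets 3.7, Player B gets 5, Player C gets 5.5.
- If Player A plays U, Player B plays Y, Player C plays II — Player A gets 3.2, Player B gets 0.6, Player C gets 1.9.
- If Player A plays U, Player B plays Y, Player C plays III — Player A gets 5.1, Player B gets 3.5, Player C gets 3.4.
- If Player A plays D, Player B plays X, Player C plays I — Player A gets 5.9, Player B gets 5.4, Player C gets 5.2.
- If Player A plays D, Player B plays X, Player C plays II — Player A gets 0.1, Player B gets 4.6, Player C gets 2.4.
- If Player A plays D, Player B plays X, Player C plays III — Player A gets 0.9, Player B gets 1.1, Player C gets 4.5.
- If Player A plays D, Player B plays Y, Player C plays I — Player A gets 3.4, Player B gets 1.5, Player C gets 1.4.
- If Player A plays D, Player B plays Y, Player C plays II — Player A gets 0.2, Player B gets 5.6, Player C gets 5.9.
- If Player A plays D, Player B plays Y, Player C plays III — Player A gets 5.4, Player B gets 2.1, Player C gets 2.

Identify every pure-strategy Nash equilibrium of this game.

Check each profile: it is a Nash equilibrium iff no player can strictly gain by switching unilaterally.
(U, X, I): Player A can switch to D (0.6 → 5.9). Not NE.
(U, X, II): Player A can switch to D (0 → 0.1). Not NE.
(U, X, III): Player B can switch to Y (0.1 → 3.5). Not NE.
(U, Y, I): Player A gets 3.7, best alternative 3.4; Player B gets 5, best alternative 4.5; Player C gets 5.5, best alternative 3.4. No profitable deviation — NE.
(U, Y, II): Player B can switch to X (0.6 → 4.7). Not NE.
(U, Y, III): Player A can switch to D (5.1 → 5.4). Not NE.
(D, X, I): Player A gets 5.9, best alternative 0.6; Player B gets 5.4, best alternative 1.5; Player C gets 5.2, best alternative 4.5. No profitable deviation — NE.
(D, X, II): Player B can switch to Y (4.6 → 5.6). Not NE.
(D, X, III): Player A can switch to U (0.9 → 2.4). Not NE.
(D, Y, I): Player A can switch to U (3.4 → 3.7). Not NE.
(D, Y, II): Player A can switch to U (0.2 → 3.2). Not NE.
(D, Y, III): Player C can switch to II (2 → 5.9). Not NE.

(U, Y, I); (D, X, I)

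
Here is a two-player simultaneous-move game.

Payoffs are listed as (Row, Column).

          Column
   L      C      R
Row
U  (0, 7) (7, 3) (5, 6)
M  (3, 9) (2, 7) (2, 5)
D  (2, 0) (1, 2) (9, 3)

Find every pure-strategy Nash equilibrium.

(U, L): Row can switch to M (0 → 3). Not NE.
(U, C): Column can switch to L (3 → 7). Not NE.
(U, R): Row can switch to D (5 → 9). Not NE.
(M, L): Row gets 3, best alternative 2; Column gets 9, best alternative 7. No profitable deviation — NE.
(M, C): Row can switch to U (2 → 7). Not NE.
(M, R): Row can switch to U (2 → 5). Not NE.
(D, L): Row can switch to M (2 → 3). Not NE.
(D, C): Row can switch to U (1 → 7). Not NE.
(D, R): Row gets 9, best alternative 5; Column gets 3, best alternative 2. No profitable deviation — NE.

Pure-strategy Nash equilibria: (M, L); (D, R)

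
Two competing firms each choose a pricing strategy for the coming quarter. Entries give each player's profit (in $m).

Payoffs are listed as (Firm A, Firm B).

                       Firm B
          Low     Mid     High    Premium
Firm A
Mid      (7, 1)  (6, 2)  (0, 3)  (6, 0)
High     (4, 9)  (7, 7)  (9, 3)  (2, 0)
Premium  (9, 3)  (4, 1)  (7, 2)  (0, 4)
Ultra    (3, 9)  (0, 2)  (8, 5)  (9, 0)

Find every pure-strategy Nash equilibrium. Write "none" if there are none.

No pure-strategy Nash equilibrium.

Firm A against Low: payoffs 7, 4, 9, 3 → best response Premium.
Firm A against Mid: payoffs 6, 7, 4, 0 → best response High.
Firm A against High: payoffs 0, 9, 7, 8 → best response High.
Firm A against Premium: payoffs 6, 2, 0, 9 → best response Ultra.
Firm B against Mid: payoffs 1, 2, 3, 0 → best response High.
Firm B against High: payoffs 9, 7, 3, 0 → best response Low.
Firm B against Premium: payoffs 3, 1, 2, 4 → best response Premium.
Firm B against Ultra: payoffs 9, 2, 5, 0 → best response Low.
No profile is a mutual best response for all players.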